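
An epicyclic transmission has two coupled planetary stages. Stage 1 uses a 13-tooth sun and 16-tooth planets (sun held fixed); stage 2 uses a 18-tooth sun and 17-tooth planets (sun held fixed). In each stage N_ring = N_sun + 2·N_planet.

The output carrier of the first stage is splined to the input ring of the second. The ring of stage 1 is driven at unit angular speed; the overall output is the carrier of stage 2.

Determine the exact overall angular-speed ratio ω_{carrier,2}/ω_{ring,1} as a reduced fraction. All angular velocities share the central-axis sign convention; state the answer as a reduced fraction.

117/203

Stage 1: N_ring = 13 + 2·16 = 45
Stage 1: 13(ω_s−ω_c) = −45(ω_r−ω_c),  ω_s=0, ω_r=1
Stage 1: 13(0−ω_c) = −45(1−ω_c)  ⇒  58ω_c = 45  ⇒  ω_c = 45/58
  ⇒ ω_c¹/ω_r¹ = 45/58
Stage 2: N_ring = 18 + 2·17 = 52
Stage 2: 18(ω_s−ω_c) = −52(ω_r−ω_c),  ω_s=0, ω_r=1
Stage 2: 18(0−ω_c) = −52(1−ω_c)  ⇒  70ω_c = 52  ⇒  ω_c = 26/35
  ⇒ ω_c²/ω_r² = 26/35
Coupling ω_r² = ω_c¹ ⇒ overall = 45/58 × 26/35 = 117/203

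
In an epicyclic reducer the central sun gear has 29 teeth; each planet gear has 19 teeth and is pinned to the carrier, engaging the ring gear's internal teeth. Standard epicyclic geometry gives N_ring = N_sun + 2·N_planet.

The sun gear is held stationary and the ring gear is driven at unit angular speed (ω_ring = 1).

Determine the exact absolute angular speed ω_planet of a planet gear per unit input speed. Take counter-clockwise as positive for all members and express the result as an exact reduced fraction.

67/38

N_ring = 29 + 2·19 = 67
29(ω_s−ω_c) = −67(ω_r−ω_c),  ω_s=0, ω_r=1
29(0−ω_c) = −67(1−ω_c)  ⇒  96ω_c = 67  ⇒  ω_c = 67/96
sun–planet: 29·(0−67/96) = −19·(ω_p−ω_c)  ⇒  ω_p−ω_c = −(29/19)·(-67/96) = 1943/1824
ω_p = 67/96 + 1943/1824 = 67/38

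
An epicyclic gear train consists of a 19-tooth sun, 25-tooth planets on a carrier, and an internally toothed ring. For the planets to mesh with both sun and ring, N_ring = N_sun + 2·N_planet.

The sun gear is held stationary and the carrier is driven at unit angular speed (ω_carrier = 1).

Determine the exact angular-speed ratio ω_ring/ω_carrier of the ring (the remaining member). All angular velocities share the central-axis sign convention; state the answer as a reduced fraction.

N_ring = 19 + 2·25 = 69
19(ω_s−ω_c) = −69(ω_r−ω_c),  ω_s=0, ω_c=1
ω_r = 1 − (19/69)(0−1) = 88/69
ω_r/ω_c = 88/69

88/69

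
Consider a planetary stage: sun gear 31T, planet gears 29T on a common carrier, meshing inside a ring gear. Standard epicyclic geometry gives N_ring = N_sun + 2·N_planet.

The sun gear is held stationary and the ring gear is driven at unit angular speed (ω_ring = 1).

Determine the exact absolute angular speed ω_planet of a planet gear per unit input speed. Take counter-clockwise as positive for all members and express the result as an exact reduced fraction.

89/58

N_ring = 31 + 2·29 = 89
31(ω_s−ω_c) = −89(ω_r−ω_c),  ω_s=0, ω_r=1
31(0−ω_c) = −89(1−ω_c)  ⇒  120ω_c = 89  ⇒  ω_c = 89/120
sun–planet: 31·(0−89/120) = −29·(ω_p−ω_c)  ⇒  ω_p−ω_c = −(31/29)·(-89/120) = 2759/3480
ω_p = 89/120 + 2759/3480 = 89/58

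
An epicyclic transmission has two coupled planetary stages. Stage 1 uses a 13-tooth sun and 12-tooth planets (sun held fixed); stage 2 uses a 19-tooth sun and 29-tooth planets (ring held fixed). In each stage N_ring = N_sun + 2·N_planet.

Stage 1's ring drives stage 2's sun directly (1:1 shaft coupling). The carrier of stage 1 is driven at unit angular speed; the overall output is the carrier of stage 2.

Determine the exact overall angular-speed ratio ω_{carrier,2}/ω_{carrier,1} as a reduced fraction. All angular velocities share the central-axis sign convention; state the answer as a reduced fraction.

Stage 1: N_ring = 13 + 2·12 = 37
Stage 1: 13(ω_s−ω_c) = −37(ω_r−ω_c),  ω_s=0, ω_c=1
Stage 1: ω_r = 1 − (13/37)(0−1) = 50/37
  ⇒ ω_r¹/ω_c¹ = 50/37
Stage 2: N_ring = 19 + 2·29 = 77
Stage 2: 19(ω_s−ω_c) = −77(ω_r−ω_c),  ω_r=0, ω_s=1
Stage 2: 19(1−ω_c) = −77(0−ω_c)  ⇒  96ω_c = 19  ⇒  ω_c = 19/96
  ⇒ ω_c²/ω_s² = 19/96
Coupling ω_s² = ω_r¹ ⇒ overall = 50/37 × 19/96 = 475/1776

475/1776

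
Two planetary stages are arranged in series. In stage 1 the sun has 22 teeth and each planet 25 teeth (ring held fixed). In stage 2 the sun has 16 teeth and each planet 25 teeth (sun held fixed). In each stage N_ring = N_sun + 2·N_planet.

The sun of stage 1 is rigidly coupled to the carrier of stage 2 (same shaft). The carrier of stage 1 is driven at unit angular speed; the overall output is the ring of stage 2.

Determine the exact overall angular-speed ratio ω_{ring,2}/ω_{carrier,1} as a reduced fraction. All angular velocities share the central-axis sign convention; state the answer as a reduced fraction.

Stage 1: N_ring = 22 + 2·25 = 72
Stage 1: 22(ω_s−ω_c) = −72(ω_r−ω_c),  ω_r=0, ω_c=1
Stage 1: ω_s = 1 − (72/22)(0−1) = 47/11
  ⇒ ω_s¹/ω_c¹ = 47/11
Stage 2: N_ring = 16 + 2·25 = 66
Stage 2: 16(ω_s−ω_c) = −66(ω_r−ω_c),  ω_s=0, ω_c=1
Stage 2: ω_r = 1 − (16/66)(0−1) = 41/33
  ⇒ ω_r²/ω_c² = 41/33
Coupling ω_c² = ω_s¹ ⇒ overall = 47/11 × 41/33 = 1927/363

1927/363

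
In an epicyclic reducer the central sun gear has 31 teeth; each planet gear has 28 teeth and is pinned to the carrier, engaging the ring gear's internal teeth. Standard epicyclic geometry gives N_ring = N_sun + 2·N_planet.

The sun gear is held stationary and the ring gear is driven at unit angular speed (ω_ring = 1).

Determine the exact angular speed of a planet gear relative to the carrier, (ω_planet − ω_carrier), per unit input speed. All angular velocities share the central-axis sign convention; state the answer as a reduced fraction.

2697/3304

N_ring = 31 + 2·28 = 87
31(ω_s−ω_c) = −87(ω_r−ω_c),  ω_s=0, ω_r=1
31(0−ω_c) = −87(1−ω_c)  ⇒  118ω_c = 87  ⇒  ω_c = 87/118
sun–planet: 31·(0−87/118) = −28·(ω_p−ω_c)  ⇒  ω_p−ω_c = −(31/28)·(-87/118) = 2697/3304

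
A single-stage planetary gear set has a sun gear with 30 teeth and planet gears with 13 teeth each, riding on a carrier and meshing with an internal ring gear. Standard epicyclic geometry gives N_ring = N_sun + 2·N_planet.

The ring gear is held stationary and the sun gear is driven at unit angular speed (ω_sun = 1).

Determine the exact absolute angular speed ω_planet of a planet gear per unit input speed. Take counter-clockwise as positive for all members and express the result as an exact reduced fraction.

-15/13

N_ring = 30 + 2·13 = 56
30(ω_s−ω_c) = −56(ω_r−ω_c),  ω_r=0, ω_s=1
30(1−ω_c) = −56(0−ω_c)  ⇒  86ω_c = 30  ⇒  ω_c = 15/43
sun–planet: 30·(1−15/43) = −13·(ω_p−ω_c)  ⇒  ω_p−ω_c = −(30/13)·(28/43) = -840/559
ω_p = 15/43 − 840/559 = -15/13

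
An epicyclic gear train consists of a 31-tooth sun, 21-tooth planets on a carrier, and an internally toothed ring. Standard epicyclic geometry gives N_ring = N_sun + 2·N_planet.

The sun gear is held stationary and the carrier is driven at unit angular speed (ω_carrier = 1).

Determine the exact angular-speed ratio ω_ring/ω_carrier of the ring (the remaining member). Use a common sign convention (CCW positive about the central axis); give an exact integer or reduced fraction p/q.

104/73

N_ring = 31 + 2·21 = 73
31(ω_s−ω_c) = −73(ω_r−ω_c),  ω_s=0, ω_c=1
ω_r = 1 − (31/73)(0−1) = 104/73
ω_r/ω_c = 104/73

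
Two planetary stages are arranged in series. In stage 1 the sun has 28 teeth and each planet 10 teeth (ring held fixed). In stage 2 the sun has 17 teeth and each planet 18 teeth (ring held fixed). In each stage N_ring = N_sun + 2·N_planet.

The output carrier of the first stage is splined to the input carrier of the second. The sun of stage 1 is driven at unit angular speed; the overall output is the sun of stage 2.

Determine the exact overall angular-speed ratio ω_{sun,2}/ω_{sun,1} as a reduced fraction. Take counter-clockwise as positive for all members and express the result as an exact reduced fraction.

490/323

Stage 1: N_ring = 28 + 2·10 = 48
Stage 1: 28(ω_s−ω_c) = −48(ω_r−ω_c),  ω_r=0, ω_s=1
Stage 1: 28(1−ω_c) = −48(0−ω_c)  ⇒  76ω_c = 28  ⇒  ω_c = 7/19
  ⇒ ω_c¹/ω_s¹ = 7/19
Stage 2: N_ring = 17 + 2·18 = 53
Stage 2: 17(ω_s−ω_c) = −53(ω_r−ω_c),  ω_r=0, ω_c=1
Stage 2: ω_s = 1 − (53/17)(0−1) = 70/17
  ⇒ ω_s²/ω_c² = 70/17
Coupling ω_c² = ω_c¹ ⇒ overall = 7/19 × 70/17 = 490/323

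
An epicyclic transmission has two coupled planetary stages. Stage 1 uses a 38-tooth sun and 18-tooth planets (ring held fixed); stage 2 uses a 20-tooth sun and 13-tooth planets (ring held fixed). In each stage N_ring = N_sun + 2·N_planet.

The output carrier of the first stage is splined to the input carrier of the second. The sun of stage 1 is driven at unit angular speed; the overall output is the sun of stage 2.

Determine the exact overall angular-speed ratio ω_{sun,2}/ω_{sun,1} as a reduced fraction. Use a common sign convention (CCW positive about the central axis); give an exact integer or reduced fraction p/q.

Stage 1: N_ring = 38 + 2·18 = 74
Stage 1: 38(ω_s−ω_c) = −74(ω_r−ω_c),  ω_r=0, ω_s=1
Stage 1: 38(1−ω_c) = −74(0−ω_c)  ⇒  112ω_c = 38  ⇒  ω_c = 19/56
  ⇒ ω_c¹/ω_s¹ = 19/56
Stage 2: N_ring = 20 + 2·13 = 46
Stage 2: 20(ω_s−ω_c) = −46(ω_r−ω_c),  ω_r=0, ω_c=1
Stage 2: ω_s = 1 − (46/20)(0−1) = 33/10
  ⇒ ω_s²/ω_c² = 33/10
Coupling ω_c² = ω_c¹ ⇒ overall = 19/56 × 33/10 = 627/560

627/560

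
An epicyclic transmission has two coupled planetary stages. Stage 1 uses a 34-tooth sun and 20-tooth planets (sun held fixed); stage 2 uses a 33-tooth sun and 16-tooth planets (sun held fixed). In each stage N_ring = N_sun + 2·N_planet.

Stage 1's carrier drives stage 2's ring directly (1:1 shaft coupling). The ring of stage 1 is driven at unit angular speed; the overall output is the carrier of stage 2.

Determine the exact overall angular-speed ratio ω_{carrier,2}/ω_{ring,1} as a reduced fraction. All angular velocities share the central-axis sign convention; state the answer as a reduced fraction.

2405/5292

Stage 1: N_ring = 34 + 2·20 = 74
Stage 1: 34(ω_s−ω_c) = −74(ω_r−ω_c),  ω_s=0, ω_r=1
Stage 1: 34(0−ω_c) = −74(1−ω_c)  ⇒  108ω_c = 74  ⇒  ω_c = 37/54
  ⇒ ω_c¹/ω_r¹ = 37/54
Stage 2: N_ring = 33 + 2·16 = 65
Stage 2: 33(ω_s−ω_c) = −65(ω_r−ω_c),  ω_s=0, ω_r=1
Stage 2: 33(0−ω_c) = −65(1−ω_c)  ⇒  98ω_c = 65  ⇒  ω_c = 65/98
  ⇒ ω_c²/ω_r² = 65/98
Coupling ω_r² = ω_c¹ ⇒ overall = 37/54 × 65/98 = 2405/5292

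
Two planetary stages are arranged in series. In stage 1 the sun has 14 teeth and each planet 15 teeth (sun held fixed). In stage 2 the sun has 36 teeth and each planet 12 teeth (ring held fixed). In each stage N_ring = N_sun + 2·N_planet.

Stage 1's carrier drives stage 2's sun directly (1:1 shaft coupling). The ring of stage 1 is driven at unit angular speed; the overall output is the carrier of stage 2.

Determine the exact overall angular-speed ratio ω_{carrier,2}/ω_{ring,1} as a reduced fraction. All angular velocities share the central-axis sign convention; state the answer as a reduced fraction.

33/116

Stage 1: N_ring = 14 + 2·15 = 44
Stage 1: 14(ω_s−ω_c) = −44(ω_r−ω_c),  ω_s=0, ω_r=1
Stage 1: 14(0−ω_c) = −44(1−ω_c)  ⇒  58ω_c = 44  ⇒  ω_c = 22/29
  ⇒ ω_c¹/ω_r¹ = 22/29
Stage 2: N_ring = 36 + 2·12 = 60
Stage 2: 36(ω_s−ω_c) = −60(ω_r−ω_c),  ω_r=0, ω_s=1
Stage 2: 36(1−ω_c) = −60(0−ω_c)  ⇒  96ω_c = 36  ⇒  ω_c = 3/8
  ⇒ ω_c²/ω_s² = 3/8
Coupling ω_s² = ω_c¹ ⇒ overall = 22/29 × 3/8 = 33/116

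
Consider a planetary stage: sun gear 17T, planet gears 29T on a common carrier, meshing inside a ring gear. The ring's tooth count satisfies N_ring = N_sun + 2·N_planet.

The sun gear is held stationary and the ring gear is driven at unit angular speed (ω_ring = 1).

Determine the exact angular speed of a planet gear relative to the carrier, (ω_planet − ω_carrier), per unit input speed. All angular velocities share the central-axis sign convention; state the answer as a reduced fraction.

N_ring = 17 + 2·29 = 75
17(ω_s−ω_c) = −75(ω_r−ω_c),  ω_s=0, ω_r=1
17(0−ω_c) = −75(1−ω_c)  ⇒  92ω_c = 75  ⇒  ω_c = 75/92
sun–planet: 17·(0−75/92) = −29·(ω_p−ω_c)  ⇒  ω_p−ω_c = −(17/29)·(-75/92) = 1275/2668

1275/2668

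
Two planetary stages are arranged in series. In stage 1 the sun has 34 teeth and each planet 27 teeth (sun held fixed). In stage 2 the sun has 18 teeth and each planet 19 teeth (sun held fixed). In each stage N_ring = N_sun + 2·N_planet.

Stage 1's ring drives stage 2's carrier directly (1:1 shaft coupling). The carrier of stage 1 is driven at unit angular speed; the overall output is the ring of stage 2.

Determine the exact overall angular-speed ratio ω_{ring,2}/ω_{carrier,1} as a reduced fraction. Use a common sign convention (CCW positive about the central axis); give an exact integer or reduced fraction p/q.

Stage 1: N_ring = 34 + 2·27 = 88
Stage 1: 34(ω_s−ω_c) = −88(ω_r−ω_c),  ω_s=0, ω_c=1
Stage 1: ω_r = 1 − (34/88)(0−1) = 61/44
  ⇒ ω_r¹/ω_c¹ = 61/44
Stage 2: N_ring = 18 + 2·19 = 56
Stage 2: 18(ω_s−ω_c) = −56(ω_r−ω_c),  ω_s=0, ω_c=1
Stage 2: ω_r = 1 − (18/56)(0−1) = 37/28
  ⇒ ω_r²/ω_c² = 37/28
Coupling ω_c² = ω_r¹ ⇒ overall = 61/44 × 37/28 = 2257/1232

2257/1232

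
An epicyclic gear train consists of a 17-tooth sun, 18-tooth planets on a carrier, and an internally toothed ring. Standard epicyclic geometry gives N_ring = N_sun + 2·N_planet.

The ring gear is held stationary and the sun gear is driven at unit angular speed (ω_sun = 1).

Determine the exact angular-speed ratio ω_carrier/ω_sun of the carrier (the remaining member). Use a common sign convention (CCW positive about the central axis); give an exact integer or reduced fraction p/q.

17/70

N_ring = 17 + 2·18 = 53
17(ω_s−ω_c) = −53(ω_r−ω_c),  ω_r=0, ω_s=1
17(1−ω_c) = −53(0−ω_c)  ⇒  70ω_c = 17  ⇒  ω_c = 17/70
ω_c/ω_s = 17/70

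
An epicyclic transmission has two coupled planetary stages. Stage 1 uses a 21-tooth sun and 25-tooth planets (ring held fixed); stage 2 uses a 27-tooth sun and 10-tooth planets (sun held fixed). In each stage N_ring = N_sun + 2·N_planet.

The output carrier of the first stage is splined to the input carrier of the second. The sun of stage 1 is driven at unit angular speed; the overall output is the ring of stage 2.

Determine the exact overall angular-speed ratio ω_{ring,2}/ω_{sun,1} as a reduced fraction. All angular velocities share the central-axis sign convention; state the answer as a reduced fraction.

777/2162

Stage 1: N_ring = 21 + 2·25 = 71
Stage 1: 21(ω_s−ω_c) = −71(ω_r−ω_c),  ω_r=0, ω_s=1
Stage 1: 21(1−ω_c) = −71(0−ω_c)  ⇒  92ω_c = 21  ⇒  ω_c = 21/92
  ⇒ ω_c¹/ω_s¹ = 21/92
Stage 2: N_ring = 27 + 2·10 = 47
Stage 2: 27(ω_s−ω_c) = −47(ω_r−ω_c),  ω_s=0, ω_c=1
Stage 2: ω_r = 1 − (27/47)(0−1) = 74/47
  ⇒ ω_r²/ω_c² = 74/47
Coupling ω_c² = ω_c¹ ⇒ overall = 21/92 × 74/47 = 777/2162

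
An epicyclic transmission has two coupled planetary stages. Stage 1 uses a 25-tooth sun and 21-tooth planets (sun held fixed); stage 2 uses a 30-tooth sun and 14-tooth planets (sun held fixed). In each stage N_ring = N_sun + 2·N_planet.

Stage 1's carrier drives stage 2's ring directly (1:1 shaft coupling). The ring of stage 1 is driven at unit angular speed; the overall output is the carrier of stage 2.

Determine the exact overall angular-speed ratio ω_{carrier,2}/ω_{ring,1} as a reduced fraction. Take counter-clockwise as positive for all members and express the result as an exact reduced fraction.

Stage 1: N_ring = 25 + 2·21 = 67
Stage 1: 25(ω_s−ω_c) = −67(ω_r−ω_c),  ω_s=0, ω_r=1
Stage 1: 25(0−ω_c) = −67(1−ω_c)  ⇒  92ω_c = 67  ⇒  ω_c = 67/92
  ⇒ ω_c¹/ω_r¹ = 67/92
Stage 2: N_ring = 30 + 2·14 = 58
Stage 2: 30(ω_s−ω_c) = −58(ω_r−ω_c),  ω_s=0, ω_r=1
Stage 2: 30(0−ω_c) = −58(1−ω_c)  ⇒  88ω_c = 58  ⇒  ω_c = 29/44
  ⇒ ω_c²/ω_r² = 29/44
Coupling ω_r² = ω_c¹ ⇒ overall = 67/92 × 29/44 = 1943/4048

1943/4048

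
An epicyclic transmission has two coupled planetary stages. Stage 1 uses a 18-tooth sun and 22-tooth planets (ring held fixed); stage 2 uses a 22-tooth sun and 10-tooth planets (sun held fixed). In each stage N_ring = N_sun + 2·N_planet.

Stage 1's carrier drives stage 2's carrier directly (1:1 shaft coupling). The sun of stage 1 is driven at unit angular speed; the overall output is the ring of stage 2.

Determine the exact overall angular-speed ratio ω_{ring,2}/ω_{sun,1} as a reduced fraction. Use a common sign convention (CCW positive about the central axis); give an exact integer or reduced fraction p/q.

Stage 1: N_ring = 18 + 2·22 = 62
Stage 1: 18(ω_s−ω_c) = −62(ω_r−ω_c),  ω_r=0, ω_s=1
Stage 1: 18(1−ω_c) = −62(0−ω_c)  ⇒  80ω_c = 18  ⇒  ω_c = 9/40
  ⇒ ω_c¹/ω_s¹ = 9/40
Stage 2: N_ring = 22 + 2·10 = 42
Stage 2: 22(ω_s−ω_c) = −42(ω_r−ω_c),  ω_s=0, ω_c=1
Stage 2: ω_r = 1 − (22/42)(0−1) = 32/21
  ⇒ ω_r²/ω_c² = 32/21
Coupling ω_c² = ω_c¹ ⇒ overall = 9/40 × 32/21 = 12/35

12/35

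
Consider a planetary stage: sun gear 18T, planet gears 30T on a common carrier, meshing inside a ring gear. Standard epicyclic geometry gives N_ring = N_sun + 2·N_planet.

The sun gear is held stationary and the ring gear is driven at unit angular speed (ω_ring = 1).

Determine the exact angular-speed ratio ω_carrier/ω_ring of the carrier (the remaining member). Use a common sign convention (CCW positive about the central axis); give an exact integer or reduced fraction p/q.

13/16

N_ring = 18 + 2·30 = 78
18(ω_s−ω_c) = −78(ω_r−ω_c),  ω_s=0, ω_r=1
18(0−ω_c) = −78(1−ω_c)  ⇒  96ω_c = 78  ⇒  ω_c = 13/16
ω_c/ω_r = 13/16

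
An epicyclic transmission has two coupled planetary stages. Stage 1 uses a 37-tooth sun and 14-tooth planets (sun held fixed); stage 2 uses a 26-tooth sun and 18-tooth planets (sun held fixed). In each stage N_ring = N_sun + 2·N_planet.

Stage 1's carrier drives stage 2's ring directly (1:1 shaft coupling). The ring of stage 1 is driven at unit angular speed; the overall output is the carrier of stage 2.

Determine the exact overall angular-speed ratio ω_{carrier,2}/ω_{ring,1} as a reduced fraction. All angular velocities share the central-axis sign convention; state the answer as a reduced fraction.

2015/4488

Stage 1: N_ring = 37 + 2·14 = 65
Stage 1: 37(ω_s−ω_c) = −65(ω_r−ω_c),  ω_s=0, ω_r=1
Stage 1: 37(0−ω_c) = −65(1−ω_c)  ⇒  102ω_c = 65  ⇒  ω_c = 65/102
  ⇒ ω_c¹/ω_r¹ = 65/102
Stage 2: N_ring = 26 + 2·18 = 62
Stage 2: 26(ω_s−ω_c) = −62(ω_r−ω_c),  ω_s=0, ω_r=1
Stage 2: 26(0−ω_c) = −62(1−ω_c)  ⇒  88ω_c = 62  ⇒  ω_c = 31/44
  ⇒ ω_c²/ω_r² = 31/44
Coupling ω_r² = ω_c¹ ⇒ overall = 65/102 × 31/44 = 2015/4488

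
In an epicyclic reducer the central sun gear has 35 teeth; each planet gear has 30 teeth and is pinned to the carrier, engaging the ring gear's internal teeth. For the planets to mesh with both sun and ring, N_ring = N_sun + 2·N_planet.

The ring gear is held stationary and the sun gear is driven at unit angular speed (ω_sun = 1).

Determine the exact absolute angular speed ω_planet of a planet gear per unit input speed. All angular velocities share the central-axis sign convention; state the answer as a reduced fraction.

N_ring = 35 + 2·30 = 95
35(ω_s−ω_c) = −95(ω_r−ω_c),  ω_r=0, ω_s=1
35(1−ω_c) = −95(0−ω_c)  ⇒  130ω_c = 35  ⇒  ω_c = 7/26
sun–planet: 35·(1−7/26) = −30·(ω_p−ω_c)  ⇒  ω_p−ω_c = −(35/30)·(19/26) = -133/156
ω_p = 7/26 − 133/156 = -7/12

-7/12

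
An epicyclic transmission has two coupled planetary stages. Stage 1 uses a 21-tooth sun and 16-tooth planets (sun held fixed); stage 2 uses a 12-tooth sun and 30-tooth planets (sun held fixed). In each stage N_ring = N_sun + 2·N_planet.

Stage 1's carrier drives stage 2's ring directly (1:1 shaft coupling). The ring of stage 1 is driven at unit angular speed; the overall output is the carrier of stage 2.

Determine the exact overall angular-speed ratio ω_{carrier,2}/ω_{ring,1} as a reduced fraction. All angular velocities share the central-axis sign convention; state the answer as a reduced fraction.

159/259

Stage 1: N_ring = 21 + 2·16 = 53
Stage 1: 21(ω_s−ω_c) = −53(ω_r−ω_c),  ω_s=0, ω_r=1
Stage 1: 21(0−ω_c) = −53(1−ω_c)  ⇒  74ω_c = 53  ⇒  ω_c = 53/74
  ⇒ ω_c¹/ω_r¹ = 53/74
Stage 2: N_ring = 12 + 2·30 = 72
Stage 2: 12(ω_s−ω_c) = −72(ω_r−ω_c),  ω_s=0, ω_r=1
Stage 2: 12(0−ω_c) = −72(1−ω_c)  ⇒  84ω_c = 72  ⇒  ω_c = 6/7
  ⇒ ω_c²/ω_r² = 6/7
Coupling ω_r² = ω_c¹ ⇒ overall = 53/74 × 6/7 = 159/259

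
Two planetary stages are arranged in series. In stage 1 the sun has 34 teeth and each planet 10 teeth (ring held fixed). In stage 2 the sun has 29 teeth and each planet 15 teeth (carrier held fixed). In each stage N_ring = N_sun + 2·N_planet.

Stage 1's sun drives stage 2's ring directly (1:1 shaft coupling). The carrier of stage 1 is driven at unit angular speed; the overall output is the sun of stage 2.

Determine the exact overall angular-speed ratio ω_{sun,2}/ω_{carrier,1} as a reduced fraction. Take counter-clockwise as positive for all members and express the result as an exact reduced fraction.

-2596/493

Stage 1: N_ring = 34 + 2·10 = 54
Stage 1: 34(ω_s−ω_c) = −54(ω_r−ω_c),  ω_r=0, ω_c=1
Stage 1: ω_s = 1 − (54/34)(0−1) = 44/17
  ⇒ ω_s¹/ω_c¹ = 44/17
Stage 2: N_ring = 29 + 2·15 = 59
Stage 2: 29(ω_s−ω_c) = −59(ω_r−ω_c),  ω_c=0, ω_r=1
Stage 2: ω_s = 0 − (59/29)(1−0) = -59/29
  ⇒ ω_s²/ω_r² = -59/29
Coupling ω_r² = ω_s¹ ⇒ overall = 44/17 × -59/29 = -2596/493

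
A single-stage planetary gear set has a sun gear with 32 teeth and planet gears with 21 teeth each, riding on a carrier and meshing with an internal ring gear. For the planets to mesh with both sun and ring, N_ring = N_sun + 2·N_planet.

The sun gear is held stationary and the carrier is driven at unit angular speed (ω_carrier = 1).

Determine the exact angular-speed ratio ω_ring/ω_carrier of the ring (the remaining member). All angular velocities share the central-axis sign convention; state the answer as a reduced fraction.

N_ring = 32 + 2·21 = 74
32(ω_s−ω_c) = −74(ω_r−ω_c),  ω_s=0, ω_c=1
ω_r = 1 − (32/74)(0−1) = 53/37
ω_r/ω_c = 53/37

53/37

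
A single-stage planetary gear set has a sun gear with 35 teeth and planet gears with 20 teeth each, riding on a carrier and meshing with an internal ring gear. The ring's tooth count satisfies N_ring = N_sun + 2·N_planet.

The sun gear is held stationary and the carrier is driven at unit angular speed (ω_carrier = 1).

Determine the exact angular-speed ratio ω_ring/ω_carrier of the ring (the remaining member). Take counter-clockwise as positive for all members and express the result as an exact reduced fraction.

N_ring = 35 + 2·20 = 75
35(ω_s−ω_c) = −75(ω_r−ω_c),  ω_s=0, ω_c=1
ω_r = 1 − (35/75)(0−1) = 22/15
ω_r/ω_c = 22/15

22/15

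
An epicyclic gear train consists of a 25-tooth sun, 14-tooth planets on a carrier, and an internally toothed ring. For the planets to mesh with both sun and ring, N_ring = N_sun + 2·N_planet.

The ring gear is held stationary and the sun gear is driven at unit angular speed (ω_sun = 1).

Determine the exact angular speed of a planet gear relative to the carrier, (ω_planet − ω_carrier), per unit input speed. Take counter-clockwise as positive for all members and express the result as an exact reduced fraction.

-1325/1092

N_ring = 25 + 2·14 = 53
25(ω_s−ω_c) = −53(ω_r−ω_c),  ω_r=0, ω_s=1
25(1−ω_c) = −53(0−ω_c)  ⇒  78ω_c = 25  ⇒  ω_c = 25/78
sun–planet: 25·(1−25/78) = −14·(ω_p−ω_c)  ⇒  ω_p−ω_c = −(25/14)·(53/78) = -1325/1092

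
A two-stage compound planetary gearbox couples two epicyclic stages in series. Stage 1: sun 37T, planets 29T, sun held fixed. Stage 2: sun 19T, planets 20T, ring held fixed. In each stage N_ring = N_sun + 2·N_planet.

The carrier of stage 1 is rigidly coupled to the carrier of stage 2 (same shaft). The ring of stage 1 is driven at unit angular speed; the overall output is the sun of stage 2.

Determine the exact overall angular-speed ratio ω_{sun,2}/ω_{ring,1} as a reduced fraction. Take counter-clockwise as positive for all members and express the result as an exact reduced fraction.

Stage 1: N_ring = 37 + 2·29 = 95
Stage 1: 37(ω_s−ω_c) = −95(ω_r−ω_c),  ω_s=0, ω_r=1
Stage 1: 37(0−ω_c) = −95(1−ω_c)  ⇒  132ω_c = 95  ⇒  ω_c = 95/132
  ⇒ ω_c¹/ω_r¹ = 95/132
Stage 2: N_ring = 19 + 2·20 = 59
Stage 2: 19(ω_s−ω_c) = −59(ω_r−ω_c),  ω_r=0, ω_c=1
Stage 2: ω_s = 1 − (59/19)(0−1) = 78/19
  ⇒ ω_s²/ω_c² = 78/19
Coupling ω_c² = ω_c¹ ⇒ overall = 95/132 × 78/19 = 65/22

65/22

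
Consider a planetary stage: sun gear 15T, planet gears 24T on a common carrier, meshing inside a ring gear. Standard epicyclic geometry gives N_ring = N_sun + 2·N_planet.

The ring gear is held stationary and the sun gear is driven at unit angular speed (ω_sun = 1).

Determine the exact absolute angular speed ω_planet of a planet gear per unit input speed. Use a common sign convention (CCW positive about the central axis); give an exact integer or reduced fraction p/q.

-5/16

N_ring = 15 + 2·24 = 63
15(ω_s−ω_c) = −63(ω_r−ω_c),  ω_r=0, ω_s=1
15(1−ω_c) = −63(0−ω_c)  ⇒  78ω_c = 15  ⇒  ω_c = 5/26
sun–planet: 15·(1−5/26) = −24·(ω_p−ω_c)  ⇒  ω_p−ω_c = −(15/24)·(21/26) = -105/208
ω_p = 5/26 − 105/208 = -5/16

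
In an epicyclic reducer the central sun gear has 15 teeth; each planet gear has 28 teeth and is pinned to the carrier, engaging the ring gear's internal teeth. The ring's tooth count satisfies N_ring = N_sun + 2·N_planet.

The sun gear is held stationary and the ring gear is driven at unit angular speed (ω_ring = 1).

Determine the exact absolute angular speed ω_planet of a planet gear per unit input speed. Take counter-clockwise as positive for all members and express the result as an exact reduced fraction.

N_ring = 15 + 2·28 = 71
15(ω_s−ω_c) = −71(ω_r−ω_c),  ω_s=0, ω_r=1
15(0−ω_c) = −71(1−ω_c)  ⇒  86ω_c = 71  ⇒  ω_c = 71/86
sun–planet: 15·(0−71/86) = −28·(ω_p−ω_c)  ⇒  ω_p−ω_c = −(15/28)·(-71/86) = 1065/2408
ω_p = 71/86 + 1065/2408 = 71/56

71/56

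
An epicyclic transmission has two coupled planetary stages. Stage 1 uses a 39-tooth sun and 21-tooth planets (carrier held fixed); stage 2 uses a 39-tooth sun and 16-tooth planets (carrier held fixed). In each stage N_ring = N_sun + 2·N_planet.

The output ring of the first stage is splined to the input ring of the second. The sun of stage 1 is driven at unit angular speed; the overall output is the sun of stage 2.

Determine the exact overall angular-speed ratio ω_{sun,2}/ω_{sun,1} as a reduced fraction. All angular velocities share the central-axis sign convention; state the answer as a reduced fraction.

Stage 1: N_ring = 39 + 2·21 = 81
Stage 1: 39(ω_s−ω_c) = −81(ω_r−ω_c),  ω_c=0, ω_s=1
Stage 1: ω_r = 0 − (39/81)(1−0) = -13/27
  ⇒ ω_r¹/ω_s¹ = -13/27
Stage 2: N_ring = 39 + 2·16 = 71
Stage 2: 39(ω_s−ω_c) = −71(ω_r−ω_c),  ω_c=0, ω_r=1
Stage 2: ω_s = 0 − (71/39)(1−0) = -71/39
  ⇒ ω_s²/ω_r² = -71/39
Coupling ω_r² = ω_r¹ ⇒ overall = -13/27 × -71/39 = 71/81

71/81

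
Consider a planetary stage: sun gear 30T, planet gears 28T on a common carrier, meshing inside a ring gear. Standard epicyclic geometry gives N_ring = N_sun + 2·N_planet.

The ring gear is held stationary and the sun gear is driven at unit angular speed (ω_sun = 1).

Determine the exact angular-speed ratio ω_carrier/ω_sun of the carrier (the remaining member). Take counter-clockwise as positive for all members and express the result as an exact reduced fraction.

N_ring = 30 + 2·28 = 86
30(ω_s−ω_c) = −86(ω_r−ω_c),  ω_r=0, ω_s=1
30(1−ω_c) = −86(0−ω_c)  ⇒  116ω_c = 30  ⇒  ω_c = 15/58
ω_c/ω_s = 15/58

15/58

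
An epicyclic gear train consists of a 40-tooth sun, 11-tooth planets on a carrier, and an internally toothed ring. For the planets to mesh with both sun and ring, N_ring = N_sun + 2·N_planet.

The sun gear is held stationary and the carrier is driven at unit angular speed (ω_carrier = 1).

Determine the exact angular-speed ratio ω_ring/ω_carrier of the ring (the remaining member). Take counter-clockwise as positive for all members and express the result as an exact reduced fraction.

51/31

N_ring = 40 + 2·11 = 62
40(ω_s−ω_c) = −62(ω_r−ω_c),  ω_s=0, ω_c=1
ω_r = 1 − (40/62)(0−1) = 51/31
ω_r/ω_c = 51/31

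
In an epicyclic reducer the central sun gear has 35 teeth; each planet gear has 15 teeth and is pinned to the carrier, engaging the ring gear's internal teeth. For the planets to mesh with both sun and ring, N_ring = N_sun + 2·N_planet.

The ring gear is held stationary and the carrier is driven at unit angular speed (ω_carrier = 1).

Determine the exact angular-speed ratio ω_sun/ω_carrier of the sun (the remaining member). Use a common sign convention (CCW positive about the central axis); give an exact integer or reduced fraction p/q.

20/7

N_ring = 35 + 2·15 = 65
35(ω_s−ω_c) = −65(ω_r−ω_c),  ω_r=0, ω_c=1
ω_s = 1 − (65/35)(0−1) = 20/7
ω_s/ω_c = 20/7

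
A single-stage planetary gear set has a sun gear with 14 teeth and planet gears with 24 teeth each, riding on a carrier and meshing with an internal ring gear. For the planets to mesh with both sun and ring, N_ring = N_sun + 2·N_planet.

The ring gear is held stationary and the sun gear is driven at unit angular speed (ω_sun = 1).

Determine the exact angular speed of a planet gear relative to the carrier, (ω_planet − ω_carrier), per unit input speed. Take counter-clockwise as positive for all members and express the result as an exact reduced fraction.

N_ring = 14 + 2·24 = 62
14(ω_s−ω_c) = −62(ω_r−ω_c),  ω_r=0, ω_s=1
14(1−ω_c) = −62(0−ω_c)  ⇒  76ω_c = 14  ⇒  ω_c = 7/38
sun–planet: 14·(1−7/38) = −24·(ω_p−ω_c)  ⇒  ω_p−ω_c = −(14/24)·(31/38) = -217/456

-217/456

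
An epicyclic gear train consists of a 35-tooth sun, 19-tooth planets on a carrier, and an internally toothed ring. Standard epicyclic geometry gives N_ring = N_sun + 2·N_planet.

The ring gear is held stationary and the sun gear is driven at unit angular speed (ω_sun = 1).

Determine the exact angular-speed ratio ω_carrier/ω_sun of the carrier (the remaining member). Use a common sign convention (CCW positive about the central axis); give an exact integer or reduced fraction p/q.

N_ring = 35 + 2·19 = 73
35(ω_s−ω_c) = −73(ω_r−ω_c),  ω_r=0, ω_s=1
35(1−ω_c) = −73(0−ω_c)  ⇒  108ω_c = 35  ⇒  ω_c = 35/108
ω_c/ω_s = 35/108

35/108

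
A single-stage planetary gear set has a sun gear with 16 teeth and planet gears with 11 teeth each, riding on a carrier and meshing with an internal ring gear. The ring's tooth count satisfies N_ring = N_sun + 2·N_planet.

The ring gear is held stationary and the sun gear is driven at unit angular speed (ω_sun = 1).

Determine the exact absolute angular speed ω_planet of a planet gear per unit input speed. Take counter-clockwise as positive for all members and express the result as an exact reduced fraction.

-8/11

N_ring = 16 + 2·11 = 38
16(ω_s−ω_c) = −38(ω_r−ω_c),  ω_r=0, ω_s=1
16(1−ω_c) = −38(0−ω_c)  ⇒  54ω_c = 16  ⇒  ω_c = 8/27
sun–planet: 16·(1−8/27) = −11·(ω_p−ω_c)  ⇒  ω_p−ω_c = −(16/11)·(19/27) = -304/297
ω_p = 8/27 − 304/297 = -8/11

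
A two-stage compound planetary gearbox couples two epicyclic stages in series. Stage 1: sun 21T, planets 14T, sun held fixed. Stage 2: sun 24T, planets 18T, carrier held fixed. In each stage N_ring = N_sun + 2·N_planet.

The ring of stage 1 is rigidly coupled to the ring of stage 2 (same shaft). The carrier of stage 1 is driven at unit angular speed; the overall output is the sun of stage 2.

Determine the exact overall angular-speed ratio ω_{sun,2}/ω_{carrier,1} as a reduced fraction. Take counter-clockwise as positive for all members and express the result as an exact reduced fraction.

Stage 1: N_ring = 21 + 2·14 = 49
Stage 1: 21(ω_s−ω_c) = −49(ω_r−ω_c),  ω_s=0, ω_c=1
Stage 1: ω_r = 1 − (21/49)(0−1) = 10/7
  ⇒ ω_r¹/ω_c¹ = 10/7
Stage 2: N_ring = 24 + 2·18 = 60
Stage 2: 24(ω_s−ω_c) = −60(ω_r−ω_c),  ω_c=0, ω_r=1
Stage 2: ω_s = 0 − (60/24)(1−0) = -5/2
  ⇒ ω_s²/ω_r² = -5/2
Coupling ω_r² = ω_r¹ ⇒ overall = 10/7 × -5/2 = -25/7

-25/7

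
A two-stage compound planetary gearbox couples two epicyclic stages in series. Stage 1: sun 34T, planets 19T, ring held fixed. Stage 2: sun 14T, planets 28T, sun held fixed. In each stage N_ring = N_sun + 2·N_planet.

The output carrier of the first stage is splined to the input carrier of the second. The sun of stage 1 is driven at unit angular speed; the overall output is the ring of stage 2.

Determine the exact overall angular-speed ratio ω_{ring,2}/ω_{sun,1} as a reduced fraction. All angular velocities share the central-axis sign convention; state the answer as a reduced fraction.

102/265

Stage 1: N_ring = 34 + 2·19 = 72
Stage 1: 34(ω_s−ω_c) = −72(ω_r−ω_c),  ω_r=0, ω_s=1
Stage 1: 34(1−ω_c) = −72(0−ω_c)  ⇒  106ω_c = 34  ⇒  ω_c = 17/53
  ⇒ ω_c¹/ω_s¹ = 17/53
Stage 2: N_ring = 14 + 2·28 = 70
Stage 2: 14(ω_s−ω_c) = −70(ω_r−ω_c),  ω_s=0, ω_c=1
Stage 2: ω_r = 1 − (14/70)(0−1) = 6/5
  ⇒ ω_r²/ω_c² = 6/5
Coupling ω_c² = ω_c¹ ⇒ overall = 17/53 × 6/5 = 102/265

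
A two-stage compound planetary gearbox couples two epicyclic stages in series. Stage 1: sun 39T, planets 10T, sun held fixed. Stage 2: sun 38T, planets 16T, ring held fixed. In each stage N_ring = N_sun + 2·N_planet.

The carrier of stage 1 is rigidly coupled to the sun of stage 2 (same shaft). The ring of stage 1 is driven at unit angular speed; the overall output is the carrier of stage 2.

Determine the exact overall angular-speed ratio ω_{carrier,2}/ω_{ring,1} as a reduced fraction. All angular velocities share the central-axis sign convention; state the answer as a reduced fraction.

Stage 1: N_ring = 39 + 2·10 = 59
Stage 1: 39(ω_s−ω_c) = −59(ω_r−ω_c),  ω_s=0, ω_r=1
Stage 1: 39(0−ω_c) = −59(1−ω_c)  ⇒  98ω_c = 59  ⇒  ω_c = 59/98
  ⇒ ω_c¹/ω_r¹ = 59/98
Stage 2: N_ring = 38 + 2·16 = 70
Stage 2: 38(ω_s−ω_c) = −70(ω_r−ω_c),  ω_r=0, ω_s=1
Stage 2: 38(1−ω_c) = −70(0−ω_c)  ⇒  108ω_c = 38  ⇒  ω_c = 19/54
  ⇒ ω_c²/ω_s² = 19/54
Coupling ω_s² = ω_c¹ ⇒ overall = 59/98 × 19/54 = 1121/5292

1121/5292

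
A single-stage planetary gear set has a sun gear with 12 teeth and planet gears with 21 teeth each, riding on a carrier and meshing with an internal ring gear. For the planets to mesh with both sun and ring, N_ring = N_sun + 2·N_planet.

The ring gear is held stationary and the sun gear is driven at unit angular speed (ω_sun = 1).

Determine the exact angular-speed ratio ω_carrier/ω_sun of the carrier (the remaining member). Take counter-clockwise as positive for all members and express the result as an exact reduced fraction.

N_ring = 12 + 2·21 = 54
12(ω_s−ω_c) = −54(ω_r−ω_c),  ω_r=0, ω_s=1
12(1−ω_c) = −54(0−ω_c)  ⇒  66ω_c = 12  ⇒  ω_c = 2/11
ω_c/ω_s = 2/11

2/11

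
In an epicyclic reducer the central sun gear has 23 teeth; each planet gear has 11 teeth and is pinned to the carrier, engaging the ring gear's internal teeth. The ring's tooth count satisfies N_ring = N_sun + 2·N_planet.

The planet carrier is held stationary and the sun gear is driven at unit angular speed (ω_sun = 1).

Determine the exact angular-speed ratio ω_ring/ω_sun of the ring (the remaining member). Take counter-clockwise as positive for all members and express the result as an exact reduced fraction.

N_ring = 23 + 2·11 = 45
23(ω_s−ω_c) = −45(ω_r−ω_c),  ω_c=0, ω_s=1
ω_r = 0 − (23/45)(1−0) = -23/45
ω_r/ω_s = -23/45

-23/45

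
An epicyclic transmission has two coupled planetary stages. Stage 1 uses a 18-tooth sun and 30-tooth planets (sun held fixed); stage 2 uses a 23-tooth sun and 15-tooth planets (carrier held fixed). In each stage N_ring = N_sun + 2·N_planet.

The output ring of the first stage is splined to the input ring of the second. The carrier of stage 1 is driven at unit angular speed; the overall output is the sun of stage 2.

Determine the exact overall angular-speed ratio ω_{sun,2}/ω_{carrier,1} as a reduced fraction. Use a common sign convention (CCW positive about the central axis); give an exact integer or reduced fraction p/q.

-848/299

Stage 1: N_ring = 18 + 2·30 = 78
Stage 1: 18(ω_s−ω_c) = −78(ω_r−ω_c),  ω_s=0, ω_c=1
Stage 1: ω_r = 1 − (18/78)(0−1) = 16/13
  ⇒ ω_r¹/ω_c¹ = 16/13
Stage 2: N_ring = 23 + 2·15 = 53
Stage 2: 23(ω_s−ω_c) = −53(ω_r−ω_c),  ω_c=0, ω_r=1
Stage 2: ω_s = 0 − (53/23)(1−0) = -53/23
  ⇒ ω_s²/ω_r² = -53/23
Coupling ω_r² = ω_r¹ ⇒ overall = 16/13 × -53/23 = -848/299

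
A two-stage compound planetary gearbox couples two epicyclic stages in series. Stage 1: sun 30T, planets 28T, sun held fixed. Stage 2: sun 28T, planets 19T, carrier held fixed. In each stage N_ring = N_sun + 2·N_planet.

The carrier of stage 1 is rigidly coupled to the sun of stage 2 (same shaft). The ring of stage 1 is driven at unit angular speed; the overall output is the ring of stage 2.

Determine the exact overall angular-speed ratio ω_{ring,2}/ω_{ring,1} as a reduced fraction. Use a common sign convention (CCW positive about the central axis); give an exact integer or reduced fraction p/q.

Stage 1: N_ring = 30 + 2·28 = 86
Stage 1: 30(ω_s−ω_c) = −86(ω_r−ω_c),  ω_s=0, ω_r=1
Stage 1: 30(0−ω_c) = −86(1−ω_c)  ⇒  116ω_c = 86  ⇒  ω_c = 43/58
  ⇒ ω_c¹/ω_r¹ = 43/58
Stage 2: N_ring = 28 + 2·19 = 66
Stage 2: 28(ω_s−ω_c) = −66(ω_r−ω_c),  ω_c=0, ω_s=1
Stage 2: ω_r = 0 − (28/66)(1−0) = -14/33
  ⇒ ω_r²/ω_s² = -14/33
Coupling ω_s² = ω_c¹ ⇒ overall = 43/58 × -14/33 = -301/957

-301/957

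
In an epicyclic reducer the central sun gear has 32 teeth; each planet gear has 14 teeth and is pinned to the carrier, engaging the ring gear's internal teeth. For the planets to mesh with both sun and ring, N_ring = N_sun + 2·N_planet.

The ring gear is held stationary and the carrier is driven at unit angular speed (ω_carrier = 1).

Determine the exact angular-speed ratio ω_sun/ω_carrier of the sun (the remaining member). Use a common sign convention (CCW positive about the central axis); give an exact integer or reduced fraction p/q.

23/8

N_ring = 32 + 2·14 = 60
32(ω_s−ω_c) = −60(ω_r−ω_c),  ω_r=0, ω_c=1
ω_s = 1 − (60/32)(0−1) = 23/8
ω_s/ω_c = 23/8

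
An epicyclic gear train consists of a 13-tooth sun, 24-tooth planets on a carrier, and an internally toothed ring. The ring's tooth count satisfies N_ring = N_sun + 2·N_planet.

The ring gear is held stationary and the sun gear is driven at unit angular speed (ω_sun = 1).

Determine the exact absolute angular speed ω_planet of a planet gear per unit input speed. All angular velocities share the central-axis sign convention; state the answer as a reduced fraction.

N_ring = 13 + 2·24 = 61
13(ω_s−ω_c) = −61(ω_r−ω_c),  ω_r=0, ω_s=1
13(1−ω_c) = −61(0−ω_c)  ⇒  74ω_c = 13  ⇒  ω_c = 13/74
sun–planet: 13·(1−13/74) = −24·(ω_p−ω_c)  ⇒  ω_p−ω_c = −(13/24)·(61/74) = -793/1776
ω_p = 13/74 − 793/1776 = -13/48

-13/48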